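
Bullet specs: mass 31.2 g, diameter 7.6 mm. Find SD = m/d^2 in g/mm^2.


SD = m/d^2 = 31.2/7.6^2 = 0.5402 g/mm^2

0.5402 g/mm^2


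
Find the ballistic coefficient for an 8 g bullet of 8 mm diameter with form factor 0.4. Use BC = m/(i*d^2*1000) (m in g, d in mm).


BC = m/(i*d^2*1000) = 8/(0.4 * 8^2 * 1000) = 0.0003125

0.0003125


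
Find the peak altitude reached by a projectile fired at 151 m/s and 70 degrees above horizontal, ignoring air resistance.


H = (v0*sin(theta))^2 / (2g) = (151*sin(70°))^2 / (2*9.81) = 1026 m

1026 m


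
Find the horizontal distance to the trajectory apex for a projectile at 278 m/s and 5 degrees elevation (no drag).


R = v0^2*sin(2*theta)/g = 278^2*sin(2*5°)/9.81 = 1368.01 m
apex_dist = R/2 = 1368.01/2 = 684 m

684 m


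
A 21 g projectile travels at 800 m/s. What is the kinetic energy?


E = 0.5*m*v^2 = 0.5*0.021*800^2 = 6720 J

6720 J


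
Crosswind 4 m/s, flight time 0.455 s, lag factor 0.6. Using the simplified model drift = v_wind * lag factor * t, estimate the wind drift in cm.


drift = v_wind * lag * t = 4 * 0.6 * 0.455 = 1.092 m ≈ 109.2 cm

109.2 cm


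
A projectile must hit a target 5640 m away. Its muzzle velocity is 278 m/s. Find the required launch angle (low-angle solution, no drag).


sin(2*theta) = R*g/v0^2 = 5640*9.81/278^2 = 0.71591, theta = arcsin(0.71591)/2 = 22.86°

22.86 degrees


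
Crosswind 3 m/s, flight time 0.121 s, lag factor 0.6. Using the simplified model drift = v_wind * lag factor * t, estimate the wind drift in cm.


drift = v_wind * lag * t = 3 * 0.6 * 0.121 = 0.2178 m ≈ 21.78 cm

21.78 cm


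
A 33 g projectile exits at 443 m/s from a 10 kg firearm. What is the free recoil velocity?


v_recoil = m_p * v_p / m_gun = 0.033 * 443 / 10 = 1.462 m/s

1.462 m/s


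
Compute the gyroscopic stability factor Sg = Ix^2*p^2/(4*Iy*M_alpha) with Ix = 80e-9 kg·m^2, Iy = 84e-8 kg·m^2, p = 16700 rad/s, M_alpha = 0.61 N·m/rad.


Sg = Ix^2 * p^2 / (4 * Iy * M_alpha) = (80e-9)^2 * 16700^2 / (4 * 84e-8 * 0.61) = 0.8709

0.8709


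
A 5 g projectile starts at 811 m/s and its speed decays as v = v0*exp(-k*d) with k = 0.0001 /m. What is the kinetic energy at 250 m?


v = v0*exp(-k*d) = 811*exp(-0.0001*250) = 790.976 m/s
E = 0.5*m*v^2 = 0.5*0.005*790.976^2 = 1564 J

1564 J


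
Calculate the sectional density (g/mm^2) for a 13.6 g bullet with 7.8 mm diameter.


SD = m/d^2 = 13.6/7.8^2 = 0.2235 g/mm^2

0.2235 g/mm^2


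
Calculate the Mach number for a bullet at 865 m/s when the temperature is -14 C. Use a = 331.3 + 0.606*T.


a = 331.3 + 0.606*(-14) = 322.816 m/s
M = v/a = 865/322.816 = 2.68

2.68


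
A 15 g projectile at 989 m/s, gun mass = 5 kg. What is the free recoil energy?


v_r = m_p*v_p/m_gun = 0.015*989/5 = 2.967 m/s, E_r = 0.5*m_gun*v_r^2 = 0.5*5*2.967^2 = 22.01 J

22.01 J


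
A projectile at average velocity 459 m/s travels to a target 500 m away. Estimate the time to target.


t = d/v = 500/459 = 1.089 s

1.089 s


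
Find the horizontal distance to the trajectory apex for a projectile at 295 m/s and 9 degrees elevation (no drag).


R = v0^2*sin(2*theta)/g = 295^2*sin(2*9°)/9.81 = 2741.31 m
apex_dist = R/2 = 2741.31/2 = 1371 m

1371 m


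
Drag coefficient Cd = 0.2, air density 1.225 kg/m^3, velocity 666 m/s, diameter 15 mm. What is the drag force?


A = pi*(d/2)^2 = pi*(15/2000)^2 = 1.76715e-04 m^2
Fd = 0.5*Cd*rho*A*v^2 = 0.5*0.2*1.225*1.76715e-04*666^2 = 9.602 N

9.602 N


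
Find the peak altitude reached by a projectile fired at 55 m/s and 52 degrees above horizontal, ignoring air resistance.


H = (v0*sin(theta))^2 / (2g) = (55*sin(52°))^2 / (2*9.81) = 95.74 m

95.74 m


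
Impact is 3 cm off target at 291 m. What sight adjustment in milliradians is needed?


1 mrad subtends 1 cm per 10 m of range, so adj = error_cm / (dist_m / 10) = 3 / (291/10) = 0.1031 mrad

0.1031 mrad


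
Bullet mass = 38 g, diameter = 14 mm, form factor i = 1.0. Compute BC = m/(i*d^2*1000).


BC = m/(i*d^2*1000) = 38/(1.0 * 14^2 * 1000) = 0.0001939

0.0001939


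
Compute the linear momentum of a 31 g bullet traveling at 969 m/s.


p = m*v = 0.031*969 = 30.04 kg·m/s

30.04 kg·m/s


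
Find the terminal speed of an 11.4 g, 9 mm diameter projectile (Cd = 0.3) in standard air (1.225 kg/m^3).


A = pi*(d/2)^2 = pi*(9/2000)^2 = 6.36173e-05 m^2
vt = sqrt(2mg/(Cd*rho*A)) = sqrt(2*0.0114*9.81/(0.3 * 1.225 * 6.36173e-05)) = 97.81 m/s

97.81 m/s


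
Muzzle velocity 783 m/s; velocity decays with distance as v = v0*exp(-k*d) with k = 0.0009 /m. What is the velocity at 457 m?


v = v0*exp(-k*d) = 783*exp(-0.0009*457) = 519 m/s

519 m/s


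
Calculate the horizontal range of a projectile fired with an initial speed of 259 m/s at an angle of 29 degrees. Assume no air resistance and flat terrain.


R = v0^2 * sin(2*theta) / g = 259^2 * sin(2*29°) / 9.81 = 5799 m

5799 m


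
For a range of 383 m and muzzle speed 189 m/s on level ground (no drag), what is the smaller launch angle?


sin(2*theta) = R*g/v0^2 = 383*9.81/189^2 = 0.105183, theta = arcsin(0.105183)/2 = 3.019°

3.019 degrees


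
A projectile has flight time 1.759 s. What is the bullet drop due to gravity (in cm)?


drop = 0.5*g*t^2 = 0.5*9.81*1.759^2 = 15.1765 m ≈ 1518 cm

1518 cm


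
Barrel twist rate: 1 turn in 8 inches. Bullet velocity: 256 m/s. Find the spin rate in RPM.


twist_m = 8*0.0254 = 0.2032 m
spin = v/twist = 256/0.2032 = 1259.843 rev/s
RPM = spin*60 = 1259.843*60 ≈ 75591 RPM

75591 RPM


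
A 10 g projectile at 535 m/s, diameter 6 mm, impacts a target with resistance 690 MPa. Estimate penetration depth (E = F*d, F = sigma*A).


A = pi*(d/2)^2 = pi*(6/2)^2 = 28.2743 mm^2
E = 0.5*m*v^2 = 0.5*0.01*535^2 = 1431.12 J
depth = E/(sigma*A) = 1431.12 J / (690 MPa * 28.2743 mm^2) = 1431.12/(690 * 28.2743) m = 0.0733561 m ≈ 73.36 mm

73.36 mm


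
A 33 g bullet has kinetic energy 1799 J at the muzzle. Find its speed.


v = sqrt(2*E/m) = sqrt(2*1799/0.033) = 330.2 m/s

330.2 m/s


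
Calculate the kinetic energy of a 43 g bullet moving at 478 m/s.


E = 0.5*m*v^2 = 0.5*0.043*478^2 = 4912 J

4912 J


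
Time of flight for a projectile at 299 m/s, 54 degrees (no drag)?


T = 2*v0*sin(theta)/g = 2*299*sin(54°)/9.81 = 49.32 s

49.32 s


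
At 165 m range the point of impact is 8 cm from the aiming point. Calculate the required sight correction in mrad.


1 mrad subtends 1 cm per 10 m of range, so adj = error_cm / (dist_m / 10) = 8 / (165/10) = 0.4848 mrad

0.4848 mrad


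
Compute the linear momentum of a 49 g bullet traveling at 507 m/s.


p = m*v = 0.049*507 = 24.84 kg·m/s

24.84 kg·m/s


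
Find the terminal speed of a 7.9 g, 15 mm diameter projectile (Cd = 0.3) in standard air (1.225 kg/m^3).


A = pi*(d/2)^2 = pi*(15/2000)^2 = 1.76715e-04 m^2
vt = sqrt(2mg/(Cd*rho*A)) = sqrt(2*0.0079*9.81/(0.3 * 1.225 * 1.76715e-04)) = 48.85 m/s

48.85 m/s


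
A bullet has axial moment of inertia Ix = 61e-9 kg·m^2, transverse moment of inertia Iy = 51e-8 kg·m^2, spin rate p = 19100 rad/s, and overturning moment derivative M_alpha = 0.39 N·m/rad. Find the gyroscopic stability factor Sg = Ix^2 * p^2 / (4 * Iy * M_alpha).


Sg = Ix^2 * p^2 / (4 * Iy * M_alpha) = (61e-9)^2 * 19100^2 / (4 * 51e-8 * 0.39) = 1.706

1.706


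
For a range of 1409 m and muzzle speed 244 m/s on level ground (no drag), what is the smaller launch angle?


sin(2*theta) = R*g/v0^2 = 1409*9.81/244^2 = 0.232167, theta = arcsin(0.232167)/2 = 6.712°

6.712 degrees


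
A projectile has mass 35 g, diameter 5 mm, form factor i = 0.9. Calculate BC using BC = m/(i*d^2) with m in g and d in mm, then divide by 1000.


BC = m/(i*d^2*1000) = 35/(0.9 * 5^2 * 1000) = 0.001556

0.001556


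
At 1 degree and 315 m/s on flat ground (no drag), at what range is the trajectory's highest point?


R = v0^2*sin(2*theta)/g = 315^2*sin(2*1°)/9.81 = 352.997 m
apex_dist = R/2 = 352.997/2 = 176.5 m

176.5 m


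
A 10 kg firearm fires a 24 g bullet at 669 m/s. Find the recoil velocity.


v_recoil = m_p * v_p / m_gun = 0.024 * 669 / 10 = 1.606 m/s

1.606 m/s


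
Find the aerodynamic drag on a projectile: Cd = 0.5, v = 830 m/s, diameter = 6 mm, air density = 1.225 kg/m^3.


A = pi*(d/2)^2 = pi*(6/2000)^2 = 2.82743e-05 m^2
Fd = 0.5*Cd*rho*A*v^2 = 0.5*0.5*1.225*2.82743e-05*830^2 = 5.965 N

5.965 N


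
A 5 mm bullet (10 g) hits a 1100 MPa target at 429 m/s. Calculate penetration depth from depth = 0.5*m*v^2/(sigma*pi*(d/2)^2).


A = pi*(d/2)^2 = pi*(5/2)^2 = 19.635 mm^2
E = 0.5*m*v^2 = 0.5*0.01*429^2 = 920.205 J
depth = E/(sigma*A) = 920.205 J / (1100 MPa * 19.635 mm^2) = 920.205/(1100 * 19.635) m = 0.0426051 m ≈ 42.61 mm

42.61 mm


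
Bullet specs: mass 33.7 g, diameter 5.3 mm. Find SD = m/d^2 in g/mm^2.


SD = m/d^2 = 33.7/5.3^2 = 1.2 g/mm^2

1.2 g/mm^2


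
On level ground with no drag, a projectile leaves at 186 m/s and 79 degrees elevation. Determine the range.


R = v0^2 * sin(2*theta) / g = 186^2 * sin(2*79°) / 9.81 = 1321 m

1321 m


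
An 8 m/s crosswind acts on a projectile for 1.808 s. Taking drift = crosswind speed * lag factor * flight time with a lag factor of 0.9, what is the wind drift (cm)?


drift = v_wind * lag * t = 8 * 0.9 * 1.808 = 13.0176 m ≈ 1302 cm

1302 cm


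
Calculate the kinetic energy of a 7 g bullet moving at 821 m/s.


E = 0.5*m*v^2 = 0.5*0.007*821^2 = 2359 J

2359 J


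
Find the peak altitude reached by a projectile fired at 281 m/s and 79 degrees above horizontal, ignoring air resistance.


H = (v0*sin(theta))^2 / (2g) = (281*sin(79°))^2 / (2*9.81) = 3878 m

3878 m


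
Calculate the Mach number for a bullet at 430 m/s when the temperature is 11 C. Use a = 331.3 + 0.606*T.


a = 331.3 + 0.606*(11) = 337.966 m/s
M = v/a = 430/337.966 = 1.272

1.272


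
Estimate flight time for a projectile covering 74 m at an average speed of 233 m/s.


t = d/v = 74/233 = 0.3176 s

0.3176 s


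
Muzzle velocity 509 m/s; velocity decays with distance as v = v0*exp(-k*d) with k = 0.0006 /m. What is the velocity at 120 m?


v = v0*exp(-k*d) = 509*exp(-0.0006*120) = 473.6 m/s

473.6 m/s


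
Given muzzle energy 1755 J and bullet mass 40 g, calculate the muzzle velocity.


v = sqrt(2*E/m) = sqrt(2*1755/0.04) = 296.2 m/s

296.2 m/s


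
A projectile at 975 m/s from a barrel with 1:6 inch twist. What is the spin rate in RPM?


twist_m = 6*0.0254 = 0.1524 m
spin = v/twist = 975/0.1524 = 6397.638 rev/s
RPM = spin*60 = 6397.638*60 ≈ 383858 RPM

383858 RPM


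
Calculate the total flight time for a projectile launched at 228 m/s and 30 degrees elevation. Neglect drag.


T = 2*v0*sin(theta)/g = 2*228*sin(30°)/9.81 = 23.24 s

23.24 s


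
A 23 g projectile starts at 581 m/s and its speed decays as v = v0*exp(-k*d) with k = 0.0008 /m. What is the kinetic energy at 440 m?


v = v0*exp(-k*d) = 581*exp(-0.0008*440) = 408.606 m/s
E = 0.5*m*v^2 = 0.5*0.023*408.606^2 = 1920 J

1920 J


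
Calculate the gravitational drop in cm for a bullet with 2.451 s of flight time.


drop = 0.5*g*t^2 = 0.5*9.81*2.451^2 = 29.4663 m ≈ 2947 cm

2947 cm


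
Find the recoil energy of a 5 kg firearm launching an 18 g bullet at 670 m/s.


v_r = m_p*v_p/m_gun = 0.018*670/5 = 2.412 m/s, E_r = 0.5*m_gun*v_r^2 = 0.5*5*2.412^2 = 14.54 J

14.54 J


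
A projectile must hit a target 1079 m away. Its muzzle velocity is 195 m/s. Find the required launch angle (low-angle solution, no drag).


sin(2*theta) = R*g/v0^2 = 1079*9.81/195^2 = 0.278369, theta = arcsin(0.278369)/2 = 8.081°

8.081 degrees


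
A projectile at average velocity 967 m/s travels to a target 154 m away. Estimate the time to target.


t = d/v = 154/967 = 0.1593 s

0.1593 s


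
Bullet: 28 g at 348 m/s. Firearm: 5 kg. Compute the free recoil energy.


v_r = m_p*v_p/m_gun = 0.028*348/5 = 1.9488 m/s, E_r = 0.5*m_gun*v_r^2 = 0.5*5*1.9488^2 = 9.495 J

9.495 J


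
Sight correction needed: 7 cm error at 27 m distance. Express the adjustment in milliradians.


1 mrad subtends 1 cm per 10 m of range, so adj = error_cm / (dist_m / 10) = 7 / (27/10) = 2.593 mrad

2.593 mrad


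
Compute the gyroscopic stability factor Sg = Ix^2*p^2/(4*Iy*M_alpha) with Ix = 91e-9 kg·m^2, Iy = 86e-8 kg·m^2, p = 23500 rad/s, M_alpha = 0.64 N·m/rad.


Sg = Ix^2 * p^2 / (4 * Iy * M_alpha) = (91e-9)^2 * 23500^2 / (4 * 86e-8 * 0.64) = 2.077

2.077


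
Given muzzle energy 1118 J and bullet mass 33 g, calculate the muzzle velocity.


v = sqrt(2*E/m) = sqrt(2*1118/0.033) = 260.3 m/s

260.3 m/s


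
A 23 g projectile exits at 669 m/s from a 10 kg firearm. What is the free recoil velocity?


v_recoil = m_p * v_p / m_gun = 0.023 * 669 / 10 = 1.539 m/s

1.539 m/s


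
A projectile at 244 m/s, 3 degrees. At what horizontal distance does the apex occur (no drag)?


R = v0^2*sin(2*theta)/g = 244^2*sin(2*3°)/9.81 = 634.374 m
apex_dist = R/2 = 634.374/2 = 317.2 m

317.2 m


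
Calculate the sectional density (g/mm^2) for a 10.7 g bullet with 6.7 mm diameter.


SD = m/d^2 = 10.7/6.7^2 = 0.2384 g/mm^2

0.2384 g/mm^2


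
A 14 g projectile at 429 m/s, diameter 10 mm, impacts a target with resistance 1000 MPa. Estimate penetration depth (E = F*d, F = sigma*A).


A = pi*(d/2)^2 = pi*(10/2)^2 = 78.5398 mm^2
E = 0.5*m*v^2 = 0.5*0.014*429^2 = 1288.29 J
depth = E/(sigma*A) = 1288.29 J / (1000 MPa * 78.5398 mm^2) = 1288.29/(1000 * 78.5398) m = 0.016403 m ≈ 16.4 mm

16.4 mm


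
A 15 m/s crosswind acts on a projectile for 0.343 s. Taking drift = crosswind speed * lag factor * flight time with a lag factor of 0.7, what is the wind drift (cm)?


drift = v_wind * lag * t = 15 * 0.7 * 0.343 = 3.6015 m ≈ 360.2 cm

360.2 cm


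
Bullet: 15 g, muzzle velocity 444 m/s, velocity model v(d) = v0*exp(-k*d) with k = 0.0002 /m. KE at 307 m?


v = v0*exp(-k*d) = 444*exp(-0.0002*307) = 417.558 m/s
E = 0.5*m*v^2 = 0.5*0.015*417.558^2 = 1308 J

1308 J


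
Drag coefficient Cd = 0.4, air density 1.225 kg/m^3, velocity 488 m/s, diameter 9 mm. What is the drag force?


A = pi*(d/2)^2 = pi*(9/2000)^2 = 6.36173e-05 m^2
Fd = 0.5*Cd*rho*A*v^2 = 0.5*0.4*1.225*6.36173e-05*488^2 = 3.712 N

3.712 N


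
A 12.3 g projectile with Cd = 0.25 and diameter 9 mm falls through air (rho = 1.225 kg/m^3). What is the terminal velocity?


A = pi*(d/2)^2 = pi*(9/2000)^2 = 6.36173e-05 m^2
vt = sqrt(2mg/(Cd*rho*A)) = sqrt(2*0.0123*9.81/(0.25 * 1.225 * 6.36173e-05)) = 111.3 m/s

111.3 m/s


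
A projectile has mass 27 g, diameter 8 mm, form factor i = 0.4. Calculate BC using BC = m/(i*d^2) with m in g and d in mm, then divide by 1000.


BC = m/(i*d^2*1000) = 27/(0.4 * 8^2 * 1000) = 0.001055

0.001055


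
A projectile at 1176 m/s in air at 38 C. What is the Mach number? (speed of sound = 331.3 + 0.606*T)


a = 331.3 + 0.606*(38) = 354.328 m/s
M = v/a = 1176/354.328 = 3.319

3.319


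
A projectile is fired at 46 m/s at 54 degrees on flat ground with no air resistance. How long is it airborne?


T = 2*v0*sin(theta)/g = 2*46*sin(54°)/9.81 = 7.587 s

7.587 s


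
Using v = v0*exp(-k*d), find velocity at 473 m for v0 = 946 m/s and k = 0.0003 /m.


v = v0*exp(-k*d) = 946*exp(-0.0003*473) = 820.9 m/s

820.9 m/s


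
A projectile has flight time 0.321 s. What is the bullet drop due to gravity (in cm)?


drop = 0.5*g*t^2 = 0.5*9.81*0.321^2 = 0.505416 m ≈ 50.54 cm

50.54 cm


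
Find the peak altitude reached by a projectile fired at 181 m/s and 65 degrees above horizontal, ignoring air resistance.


H = (v0*sin(theta))^2 / (2g) = (181*sin(65°))^2 / (2*9.81) = 1372 m

1372 m


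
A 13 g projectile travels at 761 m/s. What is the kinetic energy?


E = 0.5*m*v^2 = 0.5*0.013*761^2 = 3764 J

3764 J


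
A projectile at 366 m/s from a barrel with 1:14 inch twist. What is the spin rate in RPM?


twist_m = 14*0.0254 = 0.3556 m
spin = v/twist = 366/0.3556 = 1029.246 rev/s
RPM = spin*60 = 1029.246*60 ≈ 61755 RPM

61755 RPM


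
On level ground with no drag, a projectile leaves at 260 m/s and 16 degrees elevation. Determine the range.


R = v0^2 * sin(2*theta) / g = 260^2 * sin(2*16°) / 9.81 = 3652 m

3652 m


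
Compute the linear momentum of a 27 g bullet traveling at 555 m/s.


p = m*v = 0.027*555 = 14.98 kg·m/s

14.98 kg·m/s


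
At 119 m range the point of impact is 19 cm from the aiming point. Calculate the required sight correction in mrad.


1 mrad subtends 1 cm per 10 m of range, so adj = error_cm / (dist_m / 10) = 19 / (119/10) = 1.597 mrad

1.597 mrad


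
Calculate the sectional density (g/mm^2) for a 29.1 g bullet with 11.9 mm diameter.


SD = m/d^2 = 29.1/11.9^2 = 0.2055 g/mm^2

0.2055 g/mm^2


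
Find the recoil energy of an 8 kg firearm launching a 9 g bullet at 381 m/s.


v_r = m_p*v_p/m_gun = 0.009*381/8 = 0.428625 m/s, E_r = 0.5*m_gun*v_r^2 = 0.5*8*0.428625^2 = 0.7349 J

0.7349 J


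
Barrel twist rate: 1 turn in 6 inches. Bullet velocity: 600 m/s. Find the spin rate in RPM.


twist_m = 6*0.0254 = 0.1524 m
spin = v/twist = 600/0.1524 = 3937.008 rev/s
RPM = spin*60 = 3937.008*60 ≈ 236220 RPM

236220 RPM


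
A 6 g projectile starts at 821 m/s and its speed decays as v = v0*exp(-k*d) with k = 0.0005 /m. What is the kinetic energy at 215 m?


v = v0*exp(-k*d) = 821*exp(-0.0005*215) = 737.321 m/s
E = 0.5*m*v^2 = 0.5*0.006*737.321^2 = 1631 J

1631 J


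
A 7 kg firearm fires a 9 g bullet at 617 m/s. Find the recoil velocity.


v_recoil = m_p * v_p / m_gun = 0.009 * 617 / 7 = 0.7933 m/s

0.7933 m/s


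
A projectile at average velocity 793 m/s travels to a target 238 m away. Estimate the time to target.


t = d/v = 238/793 = 0.3001 s

0.3001 s


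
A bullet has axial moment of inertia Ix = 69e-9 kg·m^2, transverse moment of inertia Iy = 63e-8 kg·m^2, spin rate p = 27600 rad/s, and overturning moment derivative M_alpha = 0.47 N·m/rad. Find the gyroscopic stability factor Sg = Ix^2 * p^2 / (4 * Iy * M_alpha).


Sg = Ix^2 * p^2 / (4 * Iy * M_alpha) = (69e-9)^2 * 27600^2 / (4 * 63e-8 * 0.47) = 3.062

3.062


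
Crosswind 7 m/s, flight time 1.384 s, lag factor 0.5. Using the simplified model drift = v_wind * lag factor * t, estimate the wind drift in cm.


drift = v_wind * lag * t = 7 * 0.5 * 1.384 = 4.844 m ≈ 484.4 cm

484.4 cm


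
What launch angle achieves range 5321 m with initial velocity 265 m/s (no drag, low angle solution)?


sin(2*theta) = R*g/v0^2 = 5321*9.81/265^2 = 0.743311, theta = arcsin(0.743311)/2 = 24.01°

24.01 degrees


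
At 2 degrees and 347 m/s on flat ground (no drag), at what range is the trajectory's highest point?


R = v0^2*sin(2*theta)/g = 347^2*sin(2*2°)/9.81 = 856.198 m
apex_dist = R/2 = 856.198/2 = 428.1 m

428.1 m


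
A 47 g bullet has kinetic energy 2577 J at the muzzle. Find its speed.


v = sqrt(2*E/m) = sqrt(2*2577/0.047) = 331.1 m/s

331.1 m/s


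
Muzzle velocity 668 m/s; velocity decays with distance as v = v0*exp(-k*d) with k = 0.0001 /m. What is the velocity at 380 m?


v = v0*exp(-k*d) = 668*exp(-0.0001*380) = 643.1 m/s

643.1 m/s


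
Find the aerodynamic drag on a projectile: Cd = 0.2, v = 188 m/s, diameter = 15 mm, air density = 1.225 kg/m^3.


A = pi*(d/2)^2 = pi*(15/2000)^2 = 1.76715e-04 m^2
Fd = 0.5*Cd*rho*A*v^2 = 0.5*0.2*1.225*1.76715e-04*188^2 = 0.7651 N

0.7651 N


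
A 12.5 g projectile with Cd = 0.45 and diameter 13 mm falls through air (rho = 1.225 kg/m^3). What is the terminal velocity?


A = pi*(d/2)^2 = pi*(13/2000)^2 = 1.32732e-04 m^2
vt = sqrt(2mg/(Cd*rho*A)) = sqrt(2*0.0125*9.81/(0.45 * 1.225 * 1.32732e-04)) = 57.9 m/s

57.9 m/s


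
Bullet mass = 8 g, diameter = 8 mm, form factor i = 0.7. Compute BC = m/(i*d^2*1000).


BC = m/(i*d^2*1000) = 8/(0.7 * 8^2 * 1000) = 0.0001786

0.0001786


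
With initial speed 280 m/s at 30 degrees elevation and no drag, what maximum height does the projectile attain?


H = (v0*sin(theta))^2 / (2g) = (280*sin(30°))^2 / (2*9.81) = 999 m

999 m


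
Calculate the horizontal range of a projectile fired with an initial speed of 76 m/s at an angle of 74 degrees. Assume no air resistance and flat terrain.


R = v0^2 * sin(2*theta) / g = 76^2 * sin(2*74°) / 9.81 = 312 m

312 m


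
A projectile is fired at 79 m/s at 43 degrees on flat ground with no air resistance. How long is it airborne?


T = 2*v0*sin(theta)/g = 2*79*sin(43°)/9.81 = 10.98 s

10.98 s


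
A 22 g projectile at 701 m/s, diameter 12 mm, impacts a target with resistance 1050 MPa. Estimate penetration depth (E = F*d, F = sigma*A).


A = pi*(d/2)^2 = pi*(12/2)^2 = 113.097 mm^2
E = 0.5*m*v^2 = 0.5*0.022*701^2 = 5405.41 J
depth = E/(sigma*A) = 5405.41 J / (1050 MPa * 113.097 mm^2) = 5405.41/(1050 * 113.097) m = 0.0455184 m ≈ 45.52 mm

45.52 mm


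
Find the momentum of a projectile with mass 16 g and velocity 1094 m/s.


p = m*v = 0.016*1094 = 17.5 kg·m/s

17.5 kg·m/s


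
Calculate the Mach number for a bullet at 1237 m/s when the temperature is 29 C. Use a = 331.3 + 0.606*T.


a = 331.3 + 0.606*(29) = 348.874 m/s
M = v/a = 1237/348.874 = 3.546

3.546


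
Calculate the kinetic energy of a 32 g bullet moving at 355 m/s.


E = 0.5*m*v^2 = 0.5*0.032*355^2 = 2016 J

2016 J


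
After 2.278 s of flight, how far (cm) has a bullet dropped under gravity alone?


drop = 0.5*g*t^2 = 0.5*9.81*2.278^2 = 25.4534 m ≈ 2545 cm

2545 cm


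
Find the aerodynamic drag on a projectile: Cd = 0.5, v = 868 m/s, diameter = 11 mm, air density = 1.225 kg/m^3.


A = pi*(d/2)^2 = pi*(11/2000)^2 = 9.50332e-05 m^2
Fd = 0.5*Cd*rho*A*v^2 = 0.5*0.5*1.225*9.50332e-05*868^2 = 21.93 N

21.93 N


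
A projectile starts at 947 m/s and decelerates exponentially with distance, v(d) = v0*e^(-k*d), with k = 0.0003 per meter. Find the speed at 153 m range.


v = v0*exp(-k*d) = 947*exp(-0.0003*153) = 904.5 m/s

904.5 m/s


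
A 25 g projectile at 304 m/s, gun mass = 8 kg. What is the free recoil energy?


v_r = m_p*v_p/m_gun = 0.025*304/8 = 0.95 m/s, E_r = 0.5*m_gun*v_r^2 = 0.5*8*0.95^2 = 3.61 J

3.61 J


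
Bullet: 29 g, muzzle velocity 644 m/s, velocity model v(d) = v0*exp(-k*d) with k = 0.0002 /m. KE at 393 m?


v = v0*exp(-k*d) = 644*exp(-0.0002*393) = 595.32 m/s
E = 0.5*m*v^2 = 0.5*0.029*595.32^2 = 5139 J

5139 J


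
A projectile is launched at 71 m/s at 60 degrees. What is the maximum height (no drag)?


H = (v0*sin(theta))^2 / (2g) = (71*sin(60°))^2 / (2*9.81) = 192.7 m

192.7 m


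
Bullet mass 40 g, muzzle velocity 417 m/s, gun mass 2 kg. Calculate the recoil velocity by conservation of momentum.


v_recoil = m_p * v_p / m_gun = 0.04 * 417 / 2 = 8.34 m/s

8.34 m/s


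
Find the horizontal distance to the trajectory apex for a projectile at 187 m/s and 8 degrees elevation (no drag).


R = v0^2*sin(2*theta)/g = 187^2*sin(2*8°)/9.81 = 982.545 m
apex_dist = R/2 = 982.545/2 = 491.3 m

491.3 m


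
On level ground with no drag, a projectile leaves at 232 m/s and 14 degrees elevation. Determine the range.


R = v0^2 * sin(2*theta) / g = 232^2 * sin(2*14°) / 9.81 = 2576 m

2576 m


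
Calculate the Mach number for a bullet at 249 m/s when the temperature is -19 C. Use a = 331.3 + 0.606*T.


a = 331.3 + 0.606*(-19) = 319.786 m/s
M = v/a = 249/319.786 = 0.7786

0.7786


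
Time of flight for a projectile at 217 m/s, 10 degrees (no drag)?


T = 2*v0*sin(theta)/g = 2*217*sin(10°)/9.81 = 7.682 s

7.682 s


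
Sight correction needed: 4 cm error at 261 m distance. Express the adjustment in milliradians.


1 mrad subtends 1 cm per 10 m of range, so adj = error_cm / (dist_m / 10) = 4 / (261/10) = 0.1533 mrad

0.1533 mrad


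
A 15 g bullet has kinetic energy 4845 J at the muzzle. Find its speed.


v = sqrt(2*E/m) = sqrt(2*4845/0.015) = 803.7 m/s

803.7 m/s


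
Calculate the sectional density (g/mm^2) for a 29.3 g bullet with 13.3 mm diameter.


SD = m/d^2 = 29.3/13.3^2 = 0.1656 g/mm^2

0.1656 g/mm^2


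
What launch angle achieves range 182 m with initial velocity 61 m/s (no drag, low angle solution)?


sin(2*theta) = R*g/v0^2 = 182*9.81/61^2 = 0.479823, theta = arcsin(0.479823)/2 = 14.34°

14.34 degrees


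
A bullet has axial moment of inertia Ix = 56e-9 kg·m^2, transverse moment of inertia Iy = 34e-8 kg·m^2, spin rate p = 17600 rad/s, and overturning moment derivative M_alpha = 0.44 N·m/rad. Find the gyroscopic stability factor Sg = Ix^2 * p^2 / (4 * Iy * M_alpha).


Sg = Ix^2 * p^2 / (4 * Iy * M_alpha) = (56e-9)^2 * 17600^2 / (4 * 34e-8 * 0.44) = 1.623

1.623


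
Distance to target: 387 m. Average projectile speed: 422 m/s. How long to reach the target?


t = d/v = 387/422 = 0.9171 s

0.9171 s


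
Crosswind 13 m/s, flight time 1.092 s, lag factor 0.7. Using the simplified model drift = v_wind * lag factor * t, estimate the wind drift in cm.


drift = v_wind * lag * t = 13 * 0.7 * 1.092 = 9.9372 m ≈ 993.7 cm

993.7 cm


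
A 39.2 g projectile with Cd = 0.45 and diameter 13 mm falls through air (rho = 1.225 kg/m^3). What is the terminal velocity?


A = pi*(d/2)^2 = pi*(13/2000)^2 = 1.32732e-04 m^2
vt = sqrt(2mg/(Cd*rho*A)) = sqrt(2*0.0392*9.81/(0.45 * 1.225 * 1.32732e-04)) = 102.5 m/s

102.5 m/s


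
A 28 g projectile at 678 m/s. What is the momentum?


p = m*v = 0.028*678 = 18.98 kg·m/s

18.98 kg·m/s


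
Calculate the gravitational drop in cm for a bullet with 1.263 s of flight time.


drop = 0.5*g*t^2 = 0.5*9.81*1.263^2 = 7.8243 m ≈ 782.4 cm

782.4 cm


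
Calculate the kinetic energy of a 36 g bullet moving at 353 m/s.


E = 0.5*m*v^2 = 0.5*0.036*353^2 = 2243 J

2243 J


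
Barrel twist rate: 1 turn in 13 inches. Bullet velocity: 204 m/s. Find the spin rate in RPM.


twist_m = 13*0.0254 = 0.3302 m
spin = v/twist = 204/0.3302 = 617.8074 rev/s
RPM = spin*60 = 617.8074*60 ≈ 37068 RPM

37068 RPM


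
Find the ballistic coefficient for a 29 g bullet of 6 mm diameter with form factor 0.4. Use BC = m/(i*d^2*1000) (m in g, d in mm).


BC = m/(i*d^2*1000) = 29/(0.4 * 6^2 * 1000) = 0.002014

0.002014


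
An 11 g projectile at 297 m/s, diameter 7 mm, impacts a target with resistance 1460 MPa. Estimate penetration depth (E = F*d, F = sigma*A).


A = pi*(d/2)^2 = pi*(7/2)^2 = 38.4845 mm^2
E = 0.5*m*v^2 = 0.5*0.011*297^2 = 485.149 J
depth = E/(sigma*A) = 485.149 J / (1460 MPa * 38.4845 mm^2) = 485.149/(1460 * 38.4845) m = 0.00863449 m ≈ 8.634 mm

8.634 mm


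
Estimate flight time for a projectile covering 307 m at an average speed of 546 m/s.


t = d/v = 307/546 = 0.5623 s

0.5623 s


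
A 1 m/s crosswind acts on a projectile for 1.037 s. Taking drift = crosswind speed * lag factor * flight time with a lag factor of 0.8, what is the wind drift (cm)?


drift = v_wind * lag * t = 1 * 0.8 * 1.037 = 0.8296 m ≈ 82.96 cm

82.96 cm


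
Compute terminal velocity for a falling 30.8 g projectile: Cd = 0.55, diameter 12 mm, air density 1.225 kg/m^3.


A = pi*(d/2)^2 = pi*(12/2000)^2 = 1.13097e-04 m^2
vt = sqrt(2mg/(Cd*rho*A)) = sqrt(2*0.0308*9.81/(0.55 * 1.225 * 1.13097e-04)) = 89.05 m/s

89.05 m/s


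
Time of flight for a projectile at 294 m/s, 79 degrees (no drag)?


T = 2*v0*sin(theta)/g = 2*294*sin(79°)/9.81 = 58.84 s

58.84 s


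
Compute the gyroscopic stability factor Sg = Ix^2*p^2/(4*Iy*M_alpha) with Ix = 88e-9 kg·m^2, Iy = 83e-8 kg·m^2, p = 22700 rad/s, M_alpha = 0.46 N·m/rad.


Sg = Ix^2 * p^2 / (4 * Iy * M_alpha) = (88e-9)^2 * 22700^2 / (4 * 83e-8 * 0.46) = 2.613

2.613


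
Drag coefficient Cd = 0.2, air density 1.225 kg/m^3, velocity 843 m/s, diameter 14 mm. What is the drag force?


A = pi*(d/2)^2 = pi*(14/2000)^2 = 1.53938e-04 m^2
Fd = 0.5*Cd*rho*A*v^2 = 0.5*0.2*1.225*1.53938e-04*843^2 = 13.4 N

13.4 N


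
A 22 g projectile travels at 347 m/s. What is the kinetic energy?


E = 0.5*m*v^2 = 0.5*0.022*347^2 = 1324 J

1324 J


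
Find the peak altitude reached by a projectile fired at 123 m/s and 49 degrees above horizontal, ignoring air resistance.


H = (v0*sin(theta))^2 / (2g) = (123*sin(49°))^2 / (2*9.81) = 439.2 m

439.2 m


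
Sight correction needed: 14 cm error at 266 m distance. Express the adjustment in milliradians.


1 mrad subtends 1 cm per 10 m of range, so adj = error_cm / (dist_m / 10) = 14 / (266/10) = 0.5263 mrad

0.5263 mrad


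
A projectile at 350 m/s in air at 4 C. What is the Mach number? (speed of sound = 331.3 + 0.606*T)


a = 331.3 + 0.606*(4) = 333.724 m/s
M = v/a = 350/333.724 = 1.049

1.049


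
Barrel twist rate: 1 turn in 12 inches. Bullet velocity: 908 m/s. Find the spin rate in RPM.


twist_m = 12*0.0254 = 0.3048 m
spin = v/twist = 908/0.3048 = 2979.003 rev/s
RPM = spin*60 = 2979.003*60 ≈ 178740 RPM

178740 RPM


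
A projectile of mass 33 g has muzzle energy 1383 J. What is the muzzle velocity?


v = sqrt(2*E/m) = sqrt(2*1383/0.033) = 289.5 m/s

289.5 m/s


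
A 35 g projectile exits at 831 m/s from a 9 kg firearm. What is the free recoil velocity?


v_recoil = m_p * v_p / m_gun = 0.035 * 831 / 9 = 3.232 m/s

3.232 m/s


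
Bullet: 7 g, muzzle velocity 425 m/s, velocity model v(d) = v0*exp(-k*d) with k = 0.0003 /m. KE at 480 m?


v = v0*exp(-k*d) = 425*exp(-0.0003*480) = 368.002 m/s
E = 0.5*m*v^2 = 0.5*0.007*368.002^2 = 474 J

474 J


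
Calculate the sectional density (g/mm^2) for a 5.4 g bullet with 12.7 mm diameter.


SD = m/d^2 = 5.4/12.7^2 = 0.03348 g/mm^2

0.03348 g/mm^2


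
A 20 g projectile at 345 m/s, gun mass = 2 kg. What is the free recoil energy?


v_r = m_p*v_p/m_gun = 0.02*345/2 = 3.45 m/s, E_r = 0.5*m_gun*v_r^2 = 0.5*2*3.45^2 = 11.9 J

11.9 J


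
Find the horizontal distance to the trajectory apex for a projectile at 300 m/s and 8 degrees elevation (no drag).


R = v0^2*sin(2*theta)/g = 300^2*sin(2*8°)/9.81 = 2528.78 m
apex_dist = R/2 = 2528.78/2 = 1264 m

1264 m


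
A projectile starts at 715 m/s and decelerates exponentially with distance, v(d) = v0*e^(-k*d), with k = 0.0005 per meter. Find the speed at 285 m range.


v = v0*exp(-k*d) = 715*exp(-0.0005*285) = 620 m/s

620 m/s


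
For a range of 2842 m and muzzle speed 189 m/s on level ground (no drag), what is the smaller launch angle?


sin(2*theta) = R*g/v0^2 = 2842*9.81/189^2 = 0.780494, theta = arcsin(0.780494)/2 = 25.65°

25.65 degrees


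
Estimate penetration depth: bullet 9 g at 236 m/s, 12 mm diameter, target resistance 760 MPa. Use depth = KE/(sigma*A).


A = pi*(d/2)^2 = pi*(12/2)^2 = 113.097 mm^2
E = 0.5*m*v^2 = 0.5*0.009*236^2 = 250.632 J
depth = E/(sigma*A) = 250.632 J / (760 MPa * 113.097 mm^2) = 250.632/(760 * 113.097) m = 0.00291589 m ≈ 2.916 mm

2.916 mm


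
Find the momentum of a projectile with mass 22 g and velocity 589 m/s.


p = m*v = 0.022*589 = 12.96 kg·m/s

12.96 kg·m/s


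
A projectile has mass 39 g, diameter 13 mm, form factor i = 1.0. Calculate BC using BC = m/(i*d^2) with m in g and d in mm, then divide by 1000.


BC = m/(i*d^2*1000) = 39/(1.0 * 13^2 * 1000) = 0.0002308

0.0002308


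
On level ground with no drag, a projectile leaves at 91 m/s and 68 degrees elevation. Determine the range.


R = v0^2 * sin(2*theta) / g = 91^2 * sin(2*68°) / 9.81 = 586.4 m

586.4 m


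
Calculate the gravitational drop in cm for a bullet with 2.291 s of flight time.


drop = 0.5*g*t^2 = 0.5*9.81*2.291^2 = 25.7448 m ≈ 2574 cm

2574 cm


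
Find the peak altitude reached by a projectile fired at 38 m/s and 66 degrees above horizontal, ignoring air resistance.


H = (v0*sin(theta))^2 / (2g) = (38*sin(66°))^2 / (2*9.81) = 61.42 m

61.42 m


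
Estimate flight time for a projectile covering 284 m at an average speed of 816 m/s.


t = d/v = 284/816 = 0.348 s

0.348 s


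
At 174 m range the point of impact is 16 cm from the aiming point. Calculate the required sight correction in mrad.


1 mrad subtends 1 cm per 10 m of range, so adj = error_cm / (dist_m / 10) = 16 / (174/10) = 0.9195 mrad

0.9195 mrad


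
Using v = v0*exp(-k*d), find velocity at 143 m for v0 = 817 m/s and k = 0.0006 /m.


v = v0*exp(-k*d) = 817*exp(-0.0006*143) = 749.8 m/s

749.8 m/s


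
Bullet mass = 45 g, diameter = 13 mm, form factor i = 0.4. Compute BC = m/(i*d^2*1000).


BC = m/(i*d^2*1000) = 45/(0.4 * 13^2 * 1000) = 0.0006657

0.0006657


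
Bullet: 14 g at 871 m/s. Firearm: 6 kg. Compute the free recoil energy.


v_r = m_p*v_p/m_gun = 0.014*871/6 = 2.03233 m/s, E_r = 0.5*m_gun*v_r^2 = 0.5*6*2.03233^2 = 12.39 J

12.39 J


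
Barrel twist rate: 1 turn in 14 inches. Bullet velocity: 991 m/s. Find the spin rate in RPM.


twist_m = 14*0.0254 = 0.3556 m
spin = v/twist = 991/0.3556 = 2786.839 rev/s
RPM = spin*60 = 2786.839*60 ≈ 167210 RPM

167210 RPM


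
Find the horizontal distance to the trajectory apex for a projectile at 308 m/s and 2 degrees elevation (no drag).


R = v0^2*sin(2*theta)/g = 308^2*sin(2*2°)/9.81 = 674.554 m
apex_dist = R/2 = 674.554/2 = 337.3 m

337.3 m


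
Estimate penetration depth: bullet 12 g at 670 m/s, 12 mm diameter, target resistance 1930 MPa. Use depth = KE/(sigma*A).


A = pi*(d/2)^2 = pi*(12/2)^2 = 113.097 mm^2
E = 0.5*m*v^2 = 0.5*0.012*670^2 = 2693.4 J
depth = E/(sigma*A) = 2693.4 J / (1930 MPa * 113.097 mm^2) = 2693.4/(1930 * 113.097) m = 0.0123393 m ≈ 12.34 mm

12.34 mm


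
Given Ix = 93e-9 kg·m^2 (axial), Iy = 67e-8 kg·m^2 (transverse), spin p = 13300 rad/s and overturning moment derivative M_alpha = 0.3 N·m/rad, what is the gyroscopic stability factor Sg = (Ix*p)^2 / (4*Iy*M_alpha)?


Sg = Ix^2 * p^2 / (4 * Iy * M_alpha) = (93e-9)^2 * 13300^2 / (4 * 67e-8 * 0.3) = 1.903

1.903


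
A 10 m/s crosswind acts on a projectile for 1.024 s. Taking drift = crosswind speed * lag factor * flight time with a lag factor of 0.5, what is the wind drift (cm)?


drift = v_wind * lag * t = 10 * 0.5 * 1.024 = 5.12 m ≈ 512 cm

512 cm


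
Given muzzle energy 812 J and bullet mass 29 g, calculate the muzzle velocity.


v = sqrt(2*E/m) = sqrt(2*812/0.029) = 236.6 m/s

236.6 m/s


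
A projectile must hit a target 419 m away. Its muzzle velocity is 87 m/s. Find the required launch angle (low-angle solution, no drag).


sin(2*theta) = R*g/v0^2 = 419*9.81/87^2 = 0.543056, theta = arcsin(0.543056)/2 = 16.45°

16.45 degrees


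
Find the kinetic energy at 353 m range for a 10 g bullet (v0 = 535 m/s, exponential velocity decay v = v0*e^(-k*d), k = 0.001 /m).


v = v0*exp(-k*d) = 535*exp(-0.001*353) = 375.879 m/s
E = 0.5*m*v^2 = 0.5*0.01*375.879^2 = 706.4 J

706.4 J


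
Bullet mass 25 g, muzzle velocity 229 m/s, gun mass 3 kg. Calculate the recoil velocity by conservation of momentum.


v_recoil = m_p * v_p / m_gun = 0.025 * 229 / 3 = 1.908 m/s

1.908 m/s


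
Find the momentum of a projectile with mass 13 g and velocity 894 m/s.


p = m*v = 0.013*894 = 11.62 kg·m/s

11.62 kg·m/s


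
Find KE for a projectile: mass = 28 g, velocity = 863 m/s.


E = 0.5*m*v^2 = 0.5*0.028*863^2 = 10427 J

10427 J


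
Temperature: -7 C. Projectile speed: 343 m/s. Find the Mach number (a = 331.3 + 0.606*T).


a = 331.3 + 0.606*(-7) = 327.058 m/s
M = v/a = 343/327.058 = 1.049

1.049


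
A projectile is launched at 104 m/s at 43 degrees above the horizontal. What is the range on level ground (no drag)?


R = v0^2 * sin(2*theta) / g = 104^2 * sin(2*43°) / 9.81 = 1100 m

1100 m


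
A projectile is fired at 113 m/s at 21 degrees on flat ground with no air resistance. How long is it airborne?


T = 2*v0*sin(theta)/g = 2*113*sin(21°)/9.81 = 8.256 s

8.256 s


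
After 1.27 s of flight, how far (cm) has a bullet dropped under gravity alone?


drop = 0.5*g*t^2 = 0.5*9.81*1.27^2 = 7.91127 m ≈ 791.1 cm

791.1 cm


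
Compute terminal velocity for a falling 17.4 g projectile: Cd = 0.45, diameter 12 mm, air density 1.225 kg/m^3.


A = pi*(d/2)^2 = pi*(12/2000)^2 = 1.13097e-04 m^2
vt = sqrt(2mg/(Cd*rho*A)) = sqrt(2*0.0174*9.81/(0.45 * 1.225 * 1.13097e-04)) = 74 m/s

74 m/s


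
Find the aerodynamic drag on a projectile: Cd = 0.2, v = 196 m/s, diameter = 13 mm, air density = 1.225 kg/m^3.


A = pi*(d/2)^2 = pi*(13/2000)^2 = 1.32732e-04 m^2
Fd = 0.5*Cd*rho*A*v^2 = 0.5*0.2*1.225*1.32732e-04*196^2 = 0.6246 N

0.6246 N


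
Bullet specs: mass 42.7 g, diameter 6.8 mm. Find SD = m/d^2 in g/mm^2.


SD = m/d^2 = 42.7/6.8^2 = 0.9234 g/mm^2

0.9234 g/mm^2


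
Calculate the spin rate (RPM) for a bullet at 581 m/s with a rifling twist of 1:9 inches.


twist_m = 9*0.0254 = 0.2286 m
spin = v/twist = 581/0.2286 = 2541.557 rev/s
RPM = spin*60 = 2541.557*60 ≈ 152493 RPM

152493 RPM


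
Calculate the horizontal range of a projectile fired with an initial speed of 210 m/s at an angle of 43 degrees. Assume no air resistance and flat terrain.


R = v0^2 * sin(2*theta) / g = 210^2 * sin(2*43°) / 9.81 = 4484 m

4484 m


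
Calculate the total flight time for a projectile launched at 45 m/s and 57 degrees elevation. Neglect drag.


T = 2*v0*sin(theta)/g = 2*45*sin(57°)/9.81 = 7.694 s

7.694 s


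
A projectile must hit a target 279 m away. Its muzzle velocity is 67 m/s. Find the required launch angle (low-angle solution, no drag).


sin(2*theta) = R*g/v0^2 = 279*9.81/67^2 = 0.60971, theta = arcsin(0.60971)/2 = 18.78°

18.78 degrees


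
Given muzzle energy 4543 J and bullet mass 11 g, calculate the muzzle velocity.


v = sqrt(2*E/m) = sqrt(2*4543/0.011) = 908.8 m/s

908.8 m/s


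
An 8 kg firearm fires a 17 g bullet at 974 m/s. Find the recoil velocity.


v_recoil = m_p * v_p / m_gun = 0.017 * 974 / 8 = 2.07 m/s

2.07 m/s


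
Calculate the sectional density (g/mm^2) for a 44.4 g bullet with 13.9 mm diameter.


SD = m/d^2 = 44.4/13.9^2 = 0.2298 g/mm^2

0.2298 g/mm^2


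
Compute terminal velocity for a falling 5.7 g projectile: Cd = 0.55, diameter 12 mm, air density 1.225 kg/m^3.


A = pi*(d/2)^2 = pi*(12/2000)^2 = 1.13097e-04 m^2
vt = sqrt(2mg/(Cd*rho*A)) = sqrt(2*0.0057*9.81/(0.55 * 1.225 * 1.13097e-04)) = 38.31 m/s

38.31 m/s


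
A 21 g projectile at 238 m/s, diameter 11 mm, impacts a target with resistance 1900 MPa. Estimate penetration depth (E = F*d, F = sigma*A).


A = pi*(d/2)^2 = pi*(11/2)^2 = 95.0332 mm^2
E = 0.5*m*v^2 = 0.5*0.021*238^2 = 594.762 J
depth = E/(sigma*A) = 594.762 J / (1900 MPa * 95.0332 mm^2) = 594.762/(1900 * 95.0332) m = 0.00329393 m ≈ 3.294 mm

3.294 mm


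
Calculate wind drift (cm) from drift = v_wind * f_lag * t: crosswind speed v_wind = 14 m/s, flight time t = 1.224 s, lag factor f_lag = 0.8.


drift = v_wind * lag * t = 14 * 0.8 * 1.224 = 13.7088 m ≈ 1371 cm

1371 cm


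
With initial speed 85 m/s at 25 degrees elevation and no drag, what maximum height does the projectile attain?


H = (v0*sin(theta))^2 / (2g) = (85*sin(25°))^2 / (2*9.81) = 65.77 m

65.77 m


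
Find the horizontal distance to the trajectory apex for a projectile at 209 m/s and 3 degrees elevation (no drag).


R = v0^2*sin(2*theta)/g = 209^2*sin(2*3°)/9.81 = 465.434 m
apex_dist = R/2 = 465.434/2 = 232.7 m

232.7 m


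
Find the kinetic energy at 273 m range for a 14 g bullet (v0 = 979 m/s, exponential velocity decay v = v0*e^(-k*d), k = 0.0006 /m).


v = v0*exp(-k*d) = 979*exp(-0.0006*273) = 831.085 m/s
E = 0.5*m*v^2 = 0.5*0.014*831.085^2 = 4835 J

4835 J


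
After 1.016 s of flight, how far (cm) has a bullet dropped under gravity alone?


drop = 0.5*g*t^2 = 0.5*9.81*1.016^2 = 5.06322 m ≈ 506.3 cm

506.3 cm


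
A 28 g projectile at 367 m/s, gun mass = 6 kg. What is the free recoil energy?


v_r = m_p*v_p/m_gun = 0.028*367/6 = 1.71267 m/s, E_r = 0.5*m_gun*v_r^2 = 0.5*6*1.71267^2 = 8.8 J

8.8 J
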